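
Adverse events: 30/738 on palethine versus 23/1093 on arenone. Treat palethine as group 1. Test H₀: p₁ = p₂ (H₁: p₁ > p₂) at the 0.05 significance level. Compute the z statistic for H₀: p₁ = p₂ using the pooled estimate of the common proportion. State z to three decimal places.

p̂₁ = 30/738 ≈ 0.040650, p̂₂ = 23/1093 ≈ 0.021043.
Pooled p̂ = (30+23)/(738+1093) = 53/1831 = 0.028946.
SE = √(0.0281081 × 0.00226993) = 0.007988.
z = (0.040650 − 0.021043)/0.007988 = 0.019607/0.007988 = 2.455.
p-value = P(Z > 2.455) ≈ 0.0071; since p < α = 0.05, reject H₀.

z = 2.455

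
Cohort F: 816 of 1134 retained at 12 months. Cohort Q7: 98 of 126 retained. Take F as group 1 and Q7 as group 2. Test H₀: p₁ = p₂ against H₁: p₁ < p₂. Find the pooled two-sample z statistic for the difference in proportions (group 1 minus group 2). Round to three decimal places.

p̂₁ = 816/1134 = 0.71958, p̂₂ = 98/126 = 0.77778.
Pooled p̂ = (816+98)/(1134+126) = 914/1260 = 0.72540.
SE = √(p̂(1−p̂)(1/n₁+1/n₂)) = √(0.72540·0.27460·0.00881834) = √(0.00175658) = 0.04191.
z = (0.71958 − 0.77778)/0.04191 = -0.05820/0.04191 = -1.389.
p-value = P(Z < -1.389) ≈ 0.0825.

z = -1.389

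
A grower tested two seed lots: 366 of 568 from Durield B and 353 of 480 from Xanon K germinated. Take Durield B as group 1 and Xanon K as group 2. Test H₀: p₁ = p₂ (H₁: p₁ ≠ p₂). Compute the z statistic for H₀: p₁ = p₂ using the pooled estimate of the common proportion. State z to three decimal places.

z = -3.164

p̂₁ = 366/568 ≈ 0.644366, p̂₂ = 353/480 ≈ 0.735417.
Pooled p̂ = (366+353)/(568+480) = 719/1048 = 0.686069.
SE = √(0.215378 × 0.0038439) = 0.028773.
z = (0.644366 − 0.735417)/0.028773 = -0.091051/0.028773 = -3.164.
p-value = 2·P(Z > 3.164) ≈ 0.0016.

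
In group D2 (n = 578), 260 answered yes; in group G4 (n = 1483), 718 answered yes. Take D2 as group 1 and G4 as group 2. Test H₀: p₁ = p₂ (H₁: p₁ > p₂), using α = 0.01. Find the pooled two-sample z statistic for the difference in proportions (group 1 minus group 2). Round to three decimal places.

p̂₁ = 260/578 = 0.449827, p̂₂ = 718/1483 = 0.484154.
Pooled p̂ = (260+718)/(578+1483) = 978/2061 = 0.474527.
SE = √(p̂(1−p̂)(1/n₁+1/n₂)) = √(0.474527·0.525473·0.00240441) = √(0.000599543) = 0.024486.
z = (0.449827 − 0.484154)/0.024486 = -0.034327/0.024486 = -1.402.
p-value = P(Z > -1.402) ≈ 0.9195, so at α = 0.01 we fail to reject H₀.

z = -1.402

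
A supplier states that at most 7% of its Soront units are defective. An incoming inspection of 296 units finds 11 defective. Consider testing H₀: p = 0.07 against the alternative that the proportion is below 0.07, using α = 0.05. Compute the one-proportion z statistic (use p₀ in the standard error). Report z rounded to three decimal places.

p̂ = 11/296 = 0.03716.
SE = √(p₀(1−p₀)/n) = √(0.0651/296) = 0.01483.
z = (0.03716 − 0.07)/0.01483 = -0.03284/0.01483 = -2.214.
p-value = P(Z < -2.214) ≈ 0.0134; since p < α = 0.05, reject H₀.

z = -2.214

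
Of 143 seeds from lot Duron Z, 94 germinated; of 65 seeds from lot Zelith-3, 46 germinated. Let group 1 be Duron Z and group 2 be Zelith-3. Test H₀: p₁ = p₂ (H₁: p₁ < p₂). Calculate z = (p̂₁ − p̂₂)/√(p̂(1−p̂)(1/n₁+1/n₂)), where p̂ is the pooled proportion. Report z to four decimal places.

z = -0.7175

p̂₁ = 94/143 ≈ 0.657343, p̂₂ = 46/65 ≈ 0.707692.
Pooled p̂ = (94+46)/(143+65) = 140/208 = 0.673077.
SE = √(p̂(1−p̂)(1/n₁+1/n₂)) = √(0.673077·0.326923·0.0223776) = √(0.00492407) = 0.070172.
z = (0.657343 − 0.707692)/0.070172 = -0.050349/0.070172 = -0.7175.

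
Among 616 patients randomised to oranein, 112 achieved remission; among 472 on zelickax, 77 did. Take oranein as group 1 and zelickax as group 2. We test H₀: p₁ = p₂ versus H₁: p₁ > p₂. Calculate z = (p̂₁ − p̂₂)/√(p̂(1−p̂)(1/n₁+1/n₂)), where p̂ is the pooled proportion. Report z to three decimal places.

z = 0.806

p̂₁ = 112/616 ≈ 0.18182, p̂₂ = 77/472 ≈ 0.16314.
Pooled p̂ = (112+77)/(616+472) = 189/1088 = 0.17371.
SE = √(p̂(1−p̂)(1/n₁+1/n₂)) = √(0.17371·0.82629·0.00374202) = √(0.000537118) = 0.02318.
z = (0.18182 − 0.16314)/0.02318 = 0.01868/0.02318 = 0.806.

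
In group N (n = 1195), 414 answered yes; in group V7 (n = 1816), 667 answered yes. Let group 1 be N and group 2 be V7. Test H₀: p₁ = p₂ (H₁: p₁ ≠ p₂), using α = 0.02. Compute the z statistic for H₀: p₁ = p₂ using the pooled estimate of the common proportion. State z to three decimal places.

p̂₁ = 414/1195 ≈ 0.34644, p̂₂ = 667/1816 ≈ 0.36729.
Pooled p̂ = (414+667)/(1195+1816) = 1081/3011 = 0.35902.
SE = √(p̂(1−p̂)(1/n₁+1/n₂)) = √(0.35902·0.64098·0.00138748) = √(0.000319292) = 0.01787.
z = (0.34644 − 0.36729)/0.01787 = -0.02085/0.01787 = -1.167.
Two-sided p-value ≈ 2·Φ(−1.167) = 0.2433, so at α = 0.02 we fail to reject H₀.

z = -1.167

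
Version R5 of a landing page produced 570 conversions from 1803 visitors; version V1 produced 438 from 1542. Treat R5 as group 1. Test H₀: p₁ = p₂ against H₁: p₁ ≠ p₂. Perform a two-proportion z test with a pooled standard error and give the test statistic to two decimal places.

p̂₁ = 570/1803 ≈ 0.3161, p̂₂ = 438/1542 ≈ 0.2840.
Pooled p̂ = (570+438)/(1803+1542) = 1008/3345 = 0.3013.
SE = √(0.210536 × 0.00120314) = 0.0159.
z = (0.3161 − 0.2840)/0.0159 = 0.0321/0.0159 = 2.02.

z = 2.02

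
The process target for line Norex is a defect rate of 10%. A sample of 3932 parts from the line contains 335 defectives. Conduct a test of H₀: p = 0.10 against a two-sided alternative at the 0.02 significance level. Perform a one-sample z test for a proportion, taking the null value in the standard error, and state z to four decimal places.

z = -3.0938

p̂ = 335/3932 ≈ 0.0851984.
Standard error under H₀: √(0.1×0.9/3932) = 0.0047843.
z = (0.0851984 − 0.1)/0.0047843 = -0.0148016/0.0047843 = -3.0938.
p-value = 2·P(Z > 3.094) ≈ 0.0020; since p < α = 0.02, reject H₀.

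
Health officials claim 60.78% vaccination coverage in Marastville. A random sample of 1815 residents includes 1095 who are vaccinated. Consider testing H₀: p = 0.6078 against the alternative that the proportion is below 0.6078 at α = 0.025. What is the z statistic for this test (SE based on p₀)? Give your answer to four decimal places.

p̂ = 1095/1815 = 0.6033058.
Under H₀, SE = √(0.6078·0.3922/1815) = √(0.000131338) = 0.0114603.
z = (0.6033058 − 0.6078)/0.0114603 = -0.0044942/0.0114603 = -0.3922.
p-value = P(Z < -0.392) ≈ 0.3475; since p > α = 0.025, fail to reject H₀.

z = -0.3922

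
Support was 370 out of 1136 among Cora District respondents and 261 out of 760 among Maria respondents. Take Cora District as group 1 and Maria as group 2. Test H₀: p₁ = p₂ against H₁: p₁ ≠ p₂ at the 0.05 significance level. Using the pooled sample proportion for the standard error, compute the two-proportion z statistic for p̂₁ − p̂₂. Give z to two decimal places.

p̂₁ = 370/1136 = 0.3257, p̂₂ = 261/760 = 0.3434.
Pooled p̂ = (370+261)/(1136+760) = 631/1896 = 0.3328.
SE = √(p̂(1−p̂)(1/n₁+1/n₂)) = √(0.3328·0.6672·0.00219607) = √(0.000487629) = 0.0221.
z = (0.3257 − 0.3434)/0.0221 = -0.0177/0.0221 = -0.80.
p-value = 2·P(Z > 0.802) ≈ 0.4224. With α = 0.05, fail to reject H₀.

z = -0.80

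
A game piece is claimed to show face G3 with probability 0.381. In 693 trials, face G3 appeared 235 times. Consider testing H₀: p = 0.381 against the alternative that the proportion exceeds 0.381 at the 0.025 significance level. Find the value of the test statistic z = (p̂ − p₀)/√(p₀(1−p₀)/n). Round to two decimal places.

z = -2.27

p̂ = 235/693 ≈ 0.33911.
Under H₀, SE = √(0.381·0.619/693) = √(0.000340316) = 0.01845.
z = (0.33911 − 0.381)/0.01845 = -0.04189/0.01845 = -2.27.
p-value = P(Z > -2.271) ≈ 0.9884. With α = 0.025, fail to reject H₀.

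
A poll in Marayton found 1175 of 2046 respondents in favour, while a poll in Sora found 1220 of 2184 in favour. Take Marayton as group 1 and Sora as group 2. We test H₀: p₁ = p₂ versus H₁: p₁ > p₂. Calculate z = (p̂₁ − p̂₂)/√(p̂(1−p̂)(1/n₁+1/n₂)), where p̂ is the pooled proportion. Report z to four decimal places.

p̂₁ = 1175/2046 ≈ 0.574291, p̂₂ = 1220/2184 ≈ 0.558608.
Pooled p̂ = (1175+1220)/(2046+2184) = 2395/4230 = 0.566194.
SE = √(p̂(1−p̂)(1/n₁+1/n₂)) = √(0.566194·0.433806·0.000946634) = √(0.000232511) = 0.015248.
z = (0.574291 − 0.558608)/0.015248 = 0.015683/0.015248 = 1.0285.

z = 1.0285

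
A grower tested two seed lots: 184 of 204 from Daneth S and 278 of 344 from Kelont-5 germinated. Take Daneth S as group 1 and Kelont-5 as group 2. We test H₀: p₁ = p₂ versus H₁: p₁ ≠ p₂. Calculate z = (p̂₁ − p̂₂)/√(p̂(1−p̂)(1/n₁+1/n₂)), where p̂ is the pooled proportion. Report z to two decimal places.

p̂₁ = 184/204 ≈ 0.90196, p̂₂ = 278/344 ≈ 0.80814.
Pooled p̂ = (184+278)/(204+344) = 462/548 = 0.84307.
SE = √(0.132306 × 0.00780894) = 0.03214.
z = (0.90196 − 0.80814)/0.03214 = 0.09382/0.03214 = 2.92.

z = 2.92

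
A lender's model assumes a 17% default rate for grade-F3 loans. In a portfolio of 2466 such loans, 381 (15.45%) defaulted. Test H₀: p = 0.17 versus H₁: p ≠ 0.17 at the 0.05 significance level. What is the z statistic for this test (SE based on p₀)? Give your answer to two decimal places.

z = -2.05

p̂ = 381/2466 ≈ 0.15450.
Standard error under H₀: √(0.17×0.83/2466) = 0.00756.
z = (0.15450 − 0.17)/0.00756 = -0.01550/0.00756 = -2.05.
p-value = 2·P(Z > 2.049) ≈ 0.0405; since p < α = 0.05, reject H₀.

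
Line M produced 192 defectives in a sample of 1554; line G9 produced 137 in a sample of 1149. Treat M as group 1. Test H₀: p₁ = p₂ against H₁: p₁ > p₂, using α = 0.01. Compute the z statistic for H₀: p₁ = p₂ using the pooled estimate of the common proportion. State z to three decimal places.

z = 0.339

p̂₁ = 192/1554 ≈ 0.123552, p̂₂ = 137/1149 ≈ 0.119234.
Pooled p̂ = (192+137)/(1554+1149) = 329/2703 = 0.121717.
SE = √(p̂(1−p̂)(1/n₁+1/n₂)) = √(0.121717·0.878283·0.00151382) = √(0.00016183) = 0.012721.
z = (0.123552 − 0.119234)/0.012721 = 0.004318/0.012721 = 0.339.
p-value = P(Z > 0.339) ≈ 0.3671; since p > α = 0.01, fail to reject H₀.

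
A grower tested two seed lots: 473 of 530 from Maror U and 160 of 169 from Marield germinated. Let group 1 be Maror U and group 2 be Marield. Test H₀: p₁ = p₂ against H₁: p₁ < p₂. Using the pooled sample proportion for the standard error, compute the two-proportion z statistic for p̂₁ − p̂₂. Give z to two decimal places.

z = -2.10

p̂₁ = 473/530 = 0.8925, p̂₂ = 160/169 = 0.9467.
Pooled p̂ = (473+160)/(530+169) = 633/699 = 0.9056.
SE = √(p̂(1−p̂)(1/n₁+1/n₂)) = √(0.9056·0.0944·0.00780395) = √(0.00066728) = 0.0258.
z = (0.8925 − 0.9467)/0.0258 = -0.0542/0.0258 = -2.10.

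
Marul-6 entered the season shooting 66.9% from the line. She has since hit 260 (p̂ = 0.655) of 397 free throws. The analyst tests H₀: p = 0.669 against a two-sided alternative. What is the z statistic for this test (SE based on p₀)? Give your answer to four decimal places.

z = -0.5965

p̂ = 260/397 ≈ 0.654912.
SE = √(p₀(1−p₀)/n) = √(0.22144/397) = 0.023617.
z = (0.654912 − 0.669)/0.023617 = -0.014088/0.023617 = -0.5965.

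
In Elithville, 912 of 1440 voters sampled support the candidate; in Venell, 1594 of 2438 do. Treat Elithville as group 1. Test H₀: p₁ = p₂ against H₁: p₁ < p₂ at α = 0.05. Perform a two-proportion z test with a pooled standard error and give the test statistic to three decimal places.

z = -1.289

p̂₁ = 912/1440 ≈ 0.63333, p̂₂ = 1594/2438 ≈ 0.65381.
Pooled p̂ = (912+1594)/(1440+2438) = 2506/3878 = 0.64621.
SE = √(p̂(1−p̂)(1/n₁+1/n₂)) = √(0.64621·0.35379·0.00110462) = √(0.000252541) = 0.01589.
z = (0.63333 − 0.65381)/0.01589 = -0.02048/0.01589 = -1.289.
p-value = P(Z < -1.289) ≈ 0.0987, so at α = 0.05 we fail to reject H₀.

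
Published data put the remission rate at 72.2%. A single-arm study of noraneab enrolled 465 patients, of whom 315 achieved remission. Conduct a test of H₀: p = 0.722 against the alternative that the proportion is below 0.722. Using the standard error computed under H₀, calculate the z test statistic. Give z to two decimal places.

z = -2.15

p̂ = 315/465 = 0.67742.
Under H₀, SE = √(0.722·0.278/465) = √(0.000431647) = 0.02078.
z = (0.67742 − 0.722)/0.02078 = -0.04458/0.02078 = -2.15.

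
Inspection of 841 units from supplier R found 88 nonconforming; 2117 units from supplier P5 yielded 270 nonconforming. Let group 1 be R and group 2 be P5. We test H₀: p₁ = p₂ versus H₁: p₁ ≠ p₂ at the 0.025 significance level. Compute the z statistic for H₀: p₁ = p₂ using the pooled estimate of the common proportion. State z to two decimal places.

p̂₁ = 88/841 = 0.1046, p̂₂ = 270/2117 = 0.1275.
Pooled p̂ = (88+270)/(841+2117) = 358/2958 = 0.1210.
SE = √(0.10638 × 0.00166143) = 0.0133.
z = (0.1046 − 0.1275)/0.0133 = -0.0229/0.0133 = -1.72.
p-value = 2·P(Z > 1.723) ≈ 0.0850. With α = 0.025, fail to reject H₀.

z = -1.72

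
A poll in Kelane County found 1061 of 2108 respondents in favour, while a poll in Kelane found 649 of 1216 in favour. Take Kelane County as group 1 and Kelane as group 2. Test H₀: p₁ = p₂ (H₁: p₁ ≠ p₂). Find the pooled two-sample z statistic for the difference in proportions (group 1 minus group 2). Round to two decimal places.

z = -1.69

p̂₁ = 1061/2108 ≈ 0.5033, p̂₂ = 649/1216 ≈ 0.5337.
Pooled p̂ = (1061+649)/(2108+1216) = 1710/3324 = 0.5144.
SE = √(p̂(1−p̂)(1/n₁+1/n₂)) = √(0.5144·0.4856·0.00129675) = √(0.000323918) = 0.0180.
z = (0.5033 − 0.5337)/0.0180 = -0.0304/0.0180 = -1.69.
p-value = 2·P(Z > 1.689) ≈ 0.0912.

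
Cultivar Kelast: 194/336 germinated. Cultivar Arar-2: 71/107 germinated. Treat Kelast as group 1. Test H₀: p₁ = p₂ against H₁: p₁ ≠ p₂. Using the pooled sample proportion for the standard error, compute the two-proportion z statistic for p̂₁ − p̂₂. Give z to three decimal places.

z = -1.583

p̂₁ = 194/336 ≈ 0.57738, p̂₂ = 71/107 ≈ 0.66355.
Pooled p̂ = (194+71)/(336+107) = 265/443 = 0.59819.
SE = √(0.240358 × 0.012322) = 0.05442.
z = (0.57738 − 0.66355)/0.05442 = -0.08617/0.05442 = -1.583.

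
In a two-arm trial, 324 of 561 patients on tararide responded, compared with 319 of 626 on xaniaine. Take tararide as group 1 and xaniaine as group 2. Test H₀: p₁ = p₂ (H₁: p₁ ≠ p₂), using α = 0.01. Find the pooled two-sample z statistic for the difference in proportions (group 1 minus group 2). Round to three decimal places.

p̂₁ = 324/561 = 0.57754, p̂₂ = 319/626 = 0.50958.
Pooled p̂ = (324+319)/(561+626) = 643/1187 = 0.54170.
SE = √(p̂(1−p̂)(1/n₁+1/n₂)) = √(0.54170·0.45830·0.00337998) = √(0.000839116) = 0.02897.
z = (0.57754 − 0.50958)/0.02897 = 0.06796/0.02897 = 2.346.
p-value = 2·P(Z > 2.346) ≈ 0.0190, so at α = 0.01 we fail to reject H₀.

z = 2.346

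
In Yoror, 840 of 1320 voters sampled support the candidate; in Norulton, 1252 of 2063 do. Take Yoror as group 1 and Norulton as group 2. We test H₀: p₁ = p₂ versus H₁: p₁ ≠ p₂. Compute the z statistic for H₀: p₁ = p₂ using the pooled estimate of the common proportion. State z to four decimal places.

p̂₁ = 840/1320 ≈ 0.636364, p̂₂ = 1252/2063 ≈ 0.606883.
Pooled p̂ = (840+1252)/(1320+2063) = 2092/3383 = 0.618386.
SE = √(0.235985 × 0.00124231) = 0.017122.
z = (0.636364 − 0.606883)/0.017122 = 0.029481/0.017122 = 1.7218.
p-value = 2·P(Z > 1.722) ≈ 0.0851.

z = 1.7218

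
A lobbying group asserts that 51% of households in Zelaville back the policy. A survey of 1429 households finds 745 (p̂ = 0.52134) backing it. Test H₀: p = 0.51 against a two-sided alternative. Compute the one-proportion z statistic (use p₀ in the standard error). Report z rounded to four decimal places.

p̂ = 745/1429 ≈ 0.521344.
SE = √(p₀(1−p₀)/n) = √(0.2499/1429) = 0.013224.
z = (0.521344 − 0.51)/0.013224 = 0.011344/0.013224 = 0.8578.
p-value = 2·P(Z > 0.858) ≈ 0.3910.

z = 0.8578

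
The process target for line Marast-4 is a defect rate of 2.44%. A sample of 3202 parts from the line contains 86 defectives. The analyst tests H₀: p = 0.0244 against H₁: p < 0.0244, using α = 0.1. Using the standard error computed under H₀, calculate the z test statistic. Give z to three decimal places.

z = 0.902

p̂ = 86/3202 = 0.0268582.
Under H₀, SE = √(0.0244·0.9756/3202) = √(7.4343e-06) = 0.0027266.
z = (0.0268582 − 0.0244)/0.0027266 = 0.0024582/0.0027266 = 0.902.
p-value = P(Z < 0.902) ≈ 0.8164; since p > α = 0.1, fail to reject H₀.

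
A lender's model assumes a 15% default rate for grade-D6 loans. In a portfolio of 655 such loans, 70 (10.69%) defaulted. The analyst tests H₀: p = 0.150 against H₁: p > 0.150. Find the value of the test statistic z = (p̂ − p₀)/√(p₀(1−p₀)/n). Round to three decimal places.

z = -3.091

p̂ = 70/655 = 0.106870.
SE = √(p₀(1−p₀)/n) = √(0.1275/655) = 0.013952.
z = (0.106870 − 0.15)/0.013952 = -0.043130/0.013952 = -3.091.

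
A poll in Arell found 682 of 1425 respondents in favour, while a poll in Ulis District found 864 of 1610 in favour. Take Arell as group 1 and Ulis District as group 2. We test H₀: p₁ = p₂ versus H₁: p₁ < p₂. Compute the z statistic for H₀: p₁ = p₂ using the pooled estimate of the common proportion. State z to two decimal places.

z = -3.19

p̂₁ = 682/1425 = 0.4786, p̂₂ = 864/1610 = 0.5366.
Pooled p̂ = (682+864)/(1425+1610) = 1546/3035 = 0.5094.
SE = √(0.249912 × 0.00132287) = 0.0182.
z = (0.4786 − 0.5366)/0.0182 = -0.0580/0.0182 = -3.19.
p-value = P(Z < -3.193) ≈ 0.0007.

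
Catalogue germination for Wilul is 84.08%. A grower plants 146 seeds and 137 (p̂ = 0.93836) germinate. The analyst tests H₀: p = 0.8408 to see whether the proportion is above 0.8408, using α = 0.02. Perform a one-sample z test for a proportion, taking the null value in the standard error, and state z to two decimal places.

z = 3.22

p̂ = 137/146 = 0.9384.
Standard error under H₀: √(0.8408×0.1592/146) = 0.0303.
z = (0.9384 − 0.8408)/0.0303 = 0.0976/0.0303 = 3.22.
p-value = P(Z > 3.222) ≈ 0.0006. With α = 0.02, reject H₀.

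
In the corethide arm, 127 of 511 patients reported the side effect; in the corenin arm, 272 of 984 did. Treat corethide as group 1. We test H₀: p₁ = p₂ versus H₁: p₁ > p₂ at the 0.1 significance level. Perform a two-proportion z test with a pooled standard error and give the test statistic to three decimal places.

z = -1.156

p̂₁ = 127/511 = 0.24853, p̂₂ = 272/984 = 0.27642.
Pooled p̂ = (127+272)/(511+984) = 399/1495 = 0.26689.
SE = √(0.19566 × 0.00297321) = 0.02412.
z = (0.24853 − 0.27642)/0.02412 = -0.02789/0.02412 = -1.156.
p-value = P(Z > -1.156) ≈ 0.8762. With α = 0.1, fail to reject H₀.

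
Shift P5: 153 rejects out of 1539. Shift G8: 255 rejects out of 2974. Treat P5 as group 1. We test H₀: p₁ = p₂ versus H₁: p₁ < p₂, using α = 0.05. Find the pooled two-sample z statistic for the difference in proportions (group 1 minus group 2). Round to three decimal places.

p̂₁ = 153/1539 = 0.099415, p̂₂ = 255/2974 = 0.085743.
Pooled p̂ = (153+255)/(1539+2974) = 408/4513 = 0.090405.
SE = √(p̂(1−p̂)(1/n₁+1/n₂)) = √(0.090405·0.909595·0.00098602) = √(8.10827e-05) = 0.009005.
z = (0.099415 − 0.085743)/0.009005 = 0.013672/0.009005 = 1.518.
p-value = P(Z < 1.518) ≈ 0.9355. With α = 0.05, fail to reject H₀.

z = 1.518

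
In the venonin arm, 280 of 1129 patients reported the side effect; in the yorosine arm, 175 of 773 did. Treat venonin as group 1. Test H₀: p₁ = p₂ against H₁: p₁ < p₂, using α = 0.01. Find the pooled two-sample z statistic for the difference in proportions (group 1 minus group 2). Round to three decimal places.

z = 1.085

p̂₁ = 280/1129 = 0.24801, p̂₂ = 175/773 = 0.22639.
Pooled p̂ = (280+175)/(1129+773) = 455/1902 = 0.23922.
SE = √(0.181995 × 0.0021794) = 0.01992.
z = (0.24801 − 0.22639)/0.01992 = 0.02162/0.01992 = 1.085.
p-value = P(Z < 1.085) ≈ 0.8611. With α = 0.01, fail to reject H₀.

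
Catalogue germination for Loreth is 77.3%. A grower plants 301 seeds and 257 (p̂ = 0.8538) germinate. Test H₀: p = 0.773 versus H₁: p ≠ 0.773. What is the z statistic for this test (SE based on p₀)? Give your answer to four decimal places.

z = 3.3474

p̂ = 257/301 ≈ 0.8538206.
Standard error under H₀: √(0.773×0.227/301) = 0.0241446.
z = (0.8538206 − 0.773)/0.0241446 = 0.0808206/0.0241446 = 3.3474.
p-value = 2·P(Z > 3.347) ≈ 0.0008.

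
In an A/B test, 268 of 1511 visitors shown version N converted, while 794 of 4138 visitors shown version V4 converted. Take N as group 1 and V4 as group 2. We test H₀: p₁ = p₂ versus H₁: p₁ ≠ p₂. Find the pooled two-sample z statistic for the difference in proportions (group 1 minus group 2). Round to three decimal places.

p̂₁ = 268/1511 = 0.17737, p̂₂ = 794/4138 = 0.19188.
Pooled p̂ = (268+794)/(1511+4138) = 1062/5649 = 0.18800.
SE = √(0.152655 × 0.000903476) = 0.01174.
z = (0.17737 − 0.19188)/0.01174 = -0.01451/0.01174 = -1.236.
p-value = 2·P(Z > 1.236) ≈ 0.2165.

z = -1.236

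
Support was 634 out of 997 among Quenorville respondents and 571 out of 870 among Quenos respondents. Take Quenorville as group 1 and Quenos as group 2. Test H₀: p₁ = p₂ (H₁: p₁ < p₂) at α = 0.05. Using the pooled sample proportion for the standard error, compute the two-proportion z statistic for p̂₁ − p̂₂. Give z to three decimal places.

z = -0.920

p̂₁ = 634/997 ≈ 0.63591, p̂₂ = 571/870 ≈ 0.65632.
Pooled p̂ = (634+571)/(997+870) = 1205/1867 = 0.64542.
SE = √(0.228853 × 0.00215243) = 0.02219.
z = (0.63591 − 0.65632)/0.02219 = -0.02041/0.02219 = -0.920.
p-value = P(Z < -0.920) ≈ 0.1788, so at α = 0.05 we fail to reject H₀.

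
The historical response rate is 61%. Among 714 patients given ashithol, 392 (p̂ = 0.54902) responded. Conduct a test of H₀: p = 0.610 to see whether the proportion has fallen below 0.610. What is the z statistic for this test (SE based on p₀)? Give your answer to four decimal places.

p̂ = 392/714 = 0.5490196.
Under H₀, SE = √(0.61·0.39/714) = √(0.000333193) = 0.0182536.
z = (0.5490196 − 0.61)/0.0182536 = -0.0609804/0.0182536 = -3.3407.
p-value = P(Z < -3.341) ≈ 0.0004.

z = -3.3407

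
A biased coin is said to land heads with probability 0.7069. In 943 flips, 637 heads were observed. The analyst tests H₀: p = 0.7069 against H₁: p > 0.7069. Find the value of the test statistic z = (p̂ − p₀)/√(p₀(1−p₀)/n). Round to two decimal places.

p̂ = 637/943 ≈ 0.6755.
Under H₀, SE = √(0.7069·0.2931/943) = √(0.000219716) = 0.0148.
z = (0.6755 − 0.7069)/0.0148 = -0.0314/0.0148 = -2.12.

z = -2.12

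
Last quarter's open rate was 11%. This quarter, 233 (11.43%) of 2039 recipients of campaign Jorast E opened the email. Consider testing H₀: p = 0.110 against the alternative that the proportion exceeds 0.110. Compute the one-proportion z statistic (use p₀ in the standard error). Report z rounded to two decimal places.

p̂ = 233/2039 = 0.1143.
SE = √(p₀(1−p₀)/n) = √(0.0979/2039) = 0.0069.
z = (0.1143 − 0.11)/0.0069 = 0.0043/0.0069 = 0.62.
p-value = P(Z > 0.616) ≈ 0.2688.

z = 0.62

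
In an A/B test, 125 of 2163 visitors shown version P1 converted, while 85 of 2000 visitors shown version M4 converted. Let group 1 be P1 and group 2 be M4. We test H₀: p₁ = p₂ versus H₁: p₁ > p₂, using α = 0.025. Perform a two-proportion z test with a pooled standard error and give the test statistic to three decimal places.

z = 2.252

p̂₁ = 125/2163 ≈ 0.05779, p̂₂ = 85/2000 ≈ 0.04250.
Pooled p̂ = (125+85)/(2163+2000) = 210/4163 = 0.05044.
SE = √(0.0478998 × 0.000962321) = 0.00679.
z = (0.05779 − 0.04250)/0.00679 = 0.01529/0.00679 = 2.252.
p-value = P(Z > 2.252) ≈ 0.0122; since p < α = 0.025, reject H₀.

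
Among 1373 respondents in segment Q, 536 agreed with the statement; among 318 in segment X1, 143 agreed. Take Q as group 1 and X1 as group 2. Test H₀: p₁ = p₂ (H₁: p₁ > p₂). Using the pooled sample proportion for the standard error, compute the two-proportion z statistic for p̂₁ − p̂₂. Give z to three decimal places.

z = -1.944

p̂₁ = 536/1373 = 0.39039, p̂₂ = 143/318 = 0.44969.
Pooled p̂ = (536+143)/(1373+318) = 679/1691 = 0.40154.
SE = √(p̂(1−p̂)(1/n₁+1/n₂)) = √(0.40154·0.59846·0.00387299) = √(0.000930699) = 0.03051.
z = (0.39039 − 0.44969)/0.03051 = -0.05930/0.03051 = -1.944.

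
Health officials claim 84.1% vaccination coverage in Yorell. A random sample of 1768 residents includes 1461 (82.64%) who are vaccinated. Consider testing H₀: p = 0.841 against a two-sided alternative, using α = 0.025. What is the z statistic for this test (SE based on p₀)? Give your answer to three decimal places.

z = -1.684

p̂ = 1461/1768 ≈ 0.826357.
SE = √(p₀(1−p₀)/n) = √(0.13372/1768) = 0.008697.
z = (0.826357 − 0.841)/0.008697 = -0.014643/0.008697 = -1.684.
p-value = 2·P(Z > 1.684) ≈ 0.0922; since p > α = 0.025, fail to reject H₀.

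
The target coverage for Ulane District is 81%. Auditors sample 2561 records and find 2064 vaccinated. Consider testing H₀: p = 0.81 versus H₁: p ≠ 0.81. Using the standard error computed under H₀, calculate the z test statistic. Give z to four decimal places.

p̂ = 2064/2561 = 0.805935.
Standard error under H₀: √(0.81×0.19/2561) = 0.007752.
z = (0.805935 − 0.81)/0.007752 = -0.004065/0.007752 = -0.5244.

z = -0.5244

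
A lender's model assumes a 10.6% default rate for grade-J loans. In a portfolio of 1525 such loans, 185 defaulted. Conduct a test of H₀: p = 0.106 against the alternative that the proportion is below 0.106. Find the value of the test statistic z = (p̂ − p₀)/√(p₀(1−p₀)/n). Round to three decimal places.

p̂ = 185/1525 = 0.121311.
SE = √(p₀(1−p₀)/n) = √(0.094764/1525) = 0.007883.
z = (0.121311 − 0.106)/0.007883 = 0.015311/0.007883 = 1.942.

z = 1.942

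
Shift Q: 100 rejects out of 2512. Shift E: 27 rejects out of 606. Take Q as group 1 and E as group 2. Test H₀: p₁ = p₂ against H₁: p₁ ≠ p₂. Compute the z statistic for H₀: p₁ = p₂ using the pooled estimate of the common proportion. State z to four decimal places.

z = -0.5305

p̂₁ = 100/2512 = 0.0398089, p̂₂ = 27/606 = 0.0445545.
Pooled p̂ = (100+27)/(2512+606) = 127/3118 = 0.0407312.
SE = √(p̂(1−p̂)(1/n₁+1/n₂)) = √(0.0407312·0.9592688·0.00204825) = √(8.00298e-05) = 0.0089459.
z = (0.0398089 − 0.0445545)/0.0089459 = -0.0047456/0.0089459 = -0.5305.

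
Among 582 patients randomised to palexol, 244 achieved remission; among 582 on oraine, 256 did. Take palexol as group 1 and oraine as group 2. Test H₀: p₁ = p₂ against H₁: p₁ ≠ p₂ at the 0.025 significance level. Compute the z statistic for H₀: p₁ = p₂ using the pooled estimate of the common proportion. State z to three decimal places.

p̂₁ = 244/582 ≈ 0.41924, p̂₂ = 256/582 ≈ 0.43986.
Pooled p̂ = (244+256)/(582+582) = 500/1164 = 0.42955.
SE = √(p̂(1−p̂)(1/n₁+1/n₂)) = √(0.42955·0.57045·0.00343643) = √(0.000842052) = 0.02902.
z = (0.41924 − 0.43986)/0.02902 = -0.02062/0.02902 = -0.711.
p-value = 2·P(Z > 0.711) ≈ 0.4774, so at α = 0.025 we fail to reject H₀.

z = -0.711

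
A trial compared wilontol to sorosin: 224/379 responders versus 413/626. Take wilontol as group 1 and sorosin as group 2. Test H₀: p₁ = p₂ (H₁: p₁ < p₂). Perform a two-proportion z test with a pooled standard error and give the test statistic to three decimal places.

p̂₁ = 224/379 ≈ 0.59103, p̂₂ = 413/626 ≈ 0.65974.
Pooled p̂ = (224+413)/(379+626) = 637/1005 = 0.63383.
SE = √(0.232089 × 0.00423597) = 0.03135.
z = (0.59103 − 0.65974)/0.03135 = -0.06871/0.03135 = -2.192.
p-value = P(Z < -2.192) ≈ 0.0142.

z = -2.192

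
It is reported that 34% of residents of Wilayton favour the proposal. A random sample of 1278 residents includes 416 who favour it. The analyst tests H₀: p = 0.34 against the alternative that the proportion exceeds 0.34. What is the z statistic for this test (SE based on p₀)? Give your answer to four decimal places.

p̂ = 416/1278 ≈ 0.325509.
Under H₀, SE = √(0.34·0.66/1278) = √(0.000175587) = 0.013251.
z = (0.325509 − 0.34)/0.013251 = -0.014491/0.013251 = -1.0936.
p-value = P(Z > -1.094) ≈ 0.8629.

z = -1.0936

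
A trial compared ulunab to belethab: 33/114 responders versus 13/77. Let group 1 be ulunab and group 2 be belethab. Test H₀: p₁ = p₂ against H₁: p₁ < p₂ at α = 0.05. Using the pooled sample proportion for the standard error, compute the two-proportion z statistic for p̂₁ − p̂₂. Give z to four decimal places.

z = 1.9127

p̂₁ = 33/114 ≈ 0.289474, p̂₂ = 13/77 ≈ 0.168831.
Pooled p̂ = (33+13)/(114+77) = 46/191 = 0.240838.
SE = √(0.182835 × 0.0217589) = 0.063074.
z = (0.289474 − 0.168831)/0.063074 = 0.120643/0.063074 = 1.9127.
p-value = P(Z < 1.913) ≈ 0.9721; since p > α = 0.05, fail to reject H₀.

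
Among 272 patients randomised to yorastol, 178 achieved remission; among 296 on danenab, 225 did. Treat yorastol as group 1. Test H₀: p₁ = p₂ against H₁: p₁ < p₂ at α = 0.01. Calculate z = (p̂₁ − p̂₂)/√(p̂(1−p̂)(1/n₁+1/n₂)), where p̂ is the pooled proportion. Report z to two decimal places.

z = -2.77

p̂₁ = 178/272 = 0.6544, p̂₂ = 225/296 = 0.7601.
Pooled p̂ = (178+225)/(272+296) = 403/568 = 0.7095.
SE = √(p̂(1−p̂)(1/n₁+1/n₂)) = √(0.7095·0.2905·0.00705485) = √(0.00145405) = 0.0381.
z = (0.6544 − 0.7601)/0.0381 = -0.1057/0.0381 = -2.77.
p-value = P(Z < -2.773) ≈ 0.0028; since p < α = 0.01, reject H₀.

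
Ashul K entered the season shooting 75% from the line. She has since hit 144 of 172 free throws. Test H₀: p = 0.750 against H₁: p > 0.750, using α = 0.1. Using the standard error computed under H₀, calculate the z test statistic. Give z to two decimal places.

z = 2.64

p̂ = 144/172 ≈ 0.8372.
Standard error under H₀: √(0.75×0.25/172) = 0.0330.
z = (0.8372 − 0.75)/0.0330 = 0.0872/0.0330 = 2.64.
p-value = P(Z > 2.641) ≈ 0.0041, so at α = 0.1 we reject H₀.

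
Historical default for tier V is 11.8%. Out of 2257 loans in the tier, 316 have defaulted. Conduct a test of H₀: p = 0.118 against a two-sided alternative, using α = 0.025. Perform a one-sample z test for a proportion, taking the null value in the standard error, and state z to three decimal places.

z = 3.241

p̂ = 316/2257 = 0.140009.
Under H₀, SE = √(0.118·0.882/2257) = √(4.61125e-05) = 0.006791.
z = (0.140009 − 0.118)/0.006791 = 0.022009/0.006791 = 3.241.
p-value = 2·P(Z > 3.241) ≈ 0.0012. With α = 0.025, reject H₀.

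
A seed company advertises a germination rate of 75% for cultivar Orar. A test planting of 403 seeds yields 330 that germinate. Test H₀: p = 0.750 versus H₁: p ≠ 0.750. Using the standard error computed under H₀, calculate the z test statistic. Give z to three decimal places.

z = 3.192

p̂ = 330/403 ≈ 0.81886.
Standard error under H₀: √(0.75×0.25/403) = 0.02157.
z = (0.81886 − 0.75)/0.02157 = 0.06886/0.02157 = 3.192.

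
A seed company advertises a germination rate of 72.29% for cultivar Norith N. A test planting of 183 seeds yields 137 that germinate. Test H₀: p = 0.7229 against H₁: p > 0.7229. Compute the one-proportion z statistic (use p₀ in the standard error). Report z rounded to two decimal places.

z = 0.78

p̂ = 137/183 = 0.7486.
Standard error under H₀: √(0.7229×0.2771/183) = 0.0331.
z = (0.7486 − 0.7229)/0.0331 = 0.0257/0.0331 = 0.78.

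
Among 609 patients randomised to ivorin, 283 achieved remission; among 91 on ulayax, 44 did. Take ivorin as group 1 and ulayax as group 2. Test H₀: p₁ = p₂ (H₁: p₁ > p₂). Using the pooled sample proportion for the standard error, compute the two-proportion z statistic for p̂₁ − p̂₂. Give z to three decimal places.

z = -0.336

p̂₁ = 283/609 ≈ 0.46470, p̂₂ = 44/91 ≈ 0.48352.
Pooled p̂ = (283+44)/(609+91) = 327/700 = 0.46714.
SE = √(0.24892 × 0.012631) = 0.05607.
z = (0.46470 − 0.48352)/0.05607 = -0.01882/0.05607 = -0.336.
p-value = P(Z > -0.336) ≈ 0.6314.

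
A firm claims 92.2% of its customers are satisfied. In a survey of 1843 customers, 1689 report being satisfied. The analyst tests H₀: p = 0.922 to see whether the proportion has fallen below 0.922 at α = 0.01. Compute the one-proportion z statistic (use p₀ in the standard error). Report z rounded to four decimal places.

p̂ = 1689/1843 ≈ 0.9164406.
SE = √(p₀(1−p₀)/n) = √(0.071916/1843) = 0.0062467.
z = (0.9164406 − 0.922)/0.0062467 = -0.0055594/0.0062467 = -0.8900.
p-value = P(Z < -0.890) ≈ 0.1867, so at α = 0.01 we fail to reject H₀.

z = -0.8900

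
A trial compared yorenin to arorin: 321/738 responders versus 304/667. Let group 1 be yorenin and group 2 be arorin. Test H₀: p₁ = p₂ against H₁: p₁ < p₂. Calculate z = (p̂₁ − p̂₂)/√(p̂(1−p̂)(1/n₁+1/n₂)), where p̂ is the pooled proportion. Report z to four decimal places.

z = -0.7839

p̂₁ = 321/738 = 0.434959, p̂₂ = 304/667 = 0.455772.
Pooled p̂ = (321+304)/(738+667) = 625/1405 = 0.444840.
SE = √(0.246957 × 0.00285426) = 0.026550.
z = (0.434959 − 0.455772)/0.026550 = -0.020813/0.026550 = -0.7839.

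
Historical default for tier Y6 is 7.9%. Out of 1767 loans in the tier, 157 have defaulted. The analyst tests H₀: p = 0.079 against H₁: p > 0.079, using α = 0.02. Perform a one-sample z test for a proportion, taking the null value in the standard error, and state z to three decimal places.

p̂ = 157/1767 = 0.088851.
Under H₀, SE = √(0.079·0.921/1767) = √(4.11766e-05) = 0.006417.
z = (0.088851 − 0.079)/0.006417 = 0.009851/0.006417 = 1.535.
p-value = P(Z > 1.535) ≈ 0.0624; since p > α = 0.02, fail to reject H₀.

z = 1.535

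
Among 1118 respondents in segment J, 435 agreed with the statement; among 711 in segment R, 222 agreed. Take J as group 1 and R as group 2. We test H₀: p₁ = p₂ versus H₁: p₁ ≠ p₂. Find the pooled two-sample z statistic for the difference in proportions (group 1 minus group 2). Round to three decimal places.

z = 3.339

p̂₁ = 435/1118 = 0.389088, p̂₂ = 222/711 = 0.312236.
Pooled p̂ = (435+222)/(1118+711) = 657/1829 = 0.359213.
SE = √(p̂(1−p̂)(1/n₁+1/n₂)) = √(0.359213·0.640787·0.00230092) = √(0.000529624) = 0.023014.
z = (0.389088 − 0.312236)/0.023014 = 0.076852/0.023014 = 3.339.
p-value = 2·P(Z > 3.339) ≈ 0.0008.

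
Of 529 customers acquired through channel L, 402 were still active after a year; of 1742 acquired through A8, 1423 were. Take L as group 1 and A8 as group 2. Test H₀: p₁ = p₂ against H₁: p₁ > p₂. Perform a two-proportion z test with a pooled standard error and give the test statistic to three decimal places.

p̂₁ = 402/529 ≈ 0.75992, p̂₂ = 1423/1742 ≈ 0.81688.
Pooled p̂ = (402+1423)/(529+1742) = 1825/2271 = 0.80361.
SE = √(0.157821 × 0.00246441) = 0.01972.
z = (0.75992 − 0.81688)/0.01972 = -0.05696/0.01972 = -2.888.
p-value = P(Z > -2.888) ≈ 0.9981.

z = -2.888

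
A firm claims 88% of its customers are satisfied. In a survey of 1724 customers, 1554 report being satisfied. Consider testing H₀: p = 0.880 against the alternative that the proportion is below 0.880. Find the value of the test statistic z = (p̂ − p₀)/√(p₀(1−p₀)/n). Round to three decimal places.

z = 2.733

p̂ = 1554/1724 ≈ 0.901392.
Under H₀, SE = √(0.88·0.12/1724) = √(6.12529e-05) = 0.007826.
z = (0.901392 − 0.88)/0.007826 = 0.021392/0.007826 = 2.733.
p-value = P(Z < 2.733) ≈ 0.9969.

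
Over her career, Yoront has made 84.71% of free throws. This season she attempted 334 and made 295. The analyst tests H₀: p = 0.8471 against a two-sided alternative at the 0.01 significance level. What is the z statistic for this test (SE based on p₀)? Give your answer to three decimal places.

z = 1.835

p̂ = 295/334 ≈ 0.88323.
Standard error under H₀: √(0.8471×0.1529/334) = 0.01969.
z = (0.88323 − 0.8471)/0.01969 = 0.03613/0.01969 = 1.835.
Two-sided p-value ≈ 2·Φ(−1.835) = 0.0665. With α = 0.01, fail to reject H₀.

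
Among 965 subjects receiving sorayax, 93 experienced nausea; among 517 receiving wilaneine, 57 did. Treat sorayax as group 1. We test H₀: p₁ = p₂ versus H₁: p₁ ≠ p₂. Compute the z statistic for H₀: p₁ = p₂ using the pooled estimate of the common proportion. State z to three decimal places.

p̂₁ = 93/965 = 0.09637, p̂₂ = 57/517 = 0.11025.
Pooled p̂ = (93+57)/(965+517) = 150/1482 = 0.10121.
SE = √(0.0909702 × 0.00297051) = 0.01644.
z = (0.09637 − 0.11025)/0.01644 = -0.01388/0.01644 = -0.844.

z = -0.844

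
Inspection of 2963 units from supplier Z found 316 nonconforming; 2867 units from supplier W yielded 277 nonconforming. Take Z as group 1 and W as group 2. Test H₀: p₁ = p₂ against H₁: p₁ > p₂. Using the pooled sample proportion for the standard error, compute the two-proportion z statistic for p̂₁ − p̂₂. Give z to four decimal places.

p̂₁ = 316/2963 ≈ 0.1066487, p̂₂ = 277/2867 ≈ 0.0966167.
Pooled p̂ = (316+277)/(2963+2867) = 593/5830 = 0.1017153.
SE = √(0.0913693 × 0.000686292) = 0.0079187.
z = (0.1066487 − 0.0966167)/0.0079187 = 0.0100320/0.0079187 = 1.2669.
p-value = P(Z > 1.267) ≈ 0.1026.

z = 1.2669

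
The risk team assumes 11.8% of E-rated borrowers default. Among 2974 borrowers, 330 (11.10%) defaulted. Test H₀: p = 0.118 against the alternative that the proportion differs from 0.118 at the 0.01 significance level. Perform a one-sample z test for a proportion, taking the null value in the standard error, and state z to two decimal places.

z = -1.19

p̂ = 330/2974 ≈ 0.1110.
Under H₀, SE = √(0.118·0.882/2974) = √(3.49953e-05) = 0.0059.
z = (0.1110 − 0.118)/0.0059 = -0.0070/0.0059 = -1.19.
p-value = 2·P(Z > 1.190) ≈ 0.2341; since p > α = 0.01, fail to reject H₀.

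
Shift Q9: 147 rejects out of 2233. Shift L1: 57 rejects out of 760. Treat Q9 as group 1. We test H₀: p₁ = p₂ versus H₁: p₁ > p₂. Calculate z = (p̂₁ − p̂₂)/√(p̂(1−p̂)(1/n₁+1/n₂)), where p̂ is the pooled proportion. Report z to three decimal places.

z = -0.866

p̂₁ = 147/2233 = 0.065831, p̂₂ = 57/760 = 0.075000.
Pooled p̂ = (147+57)/(2233+760) = 204/2993 = 0.068159.
SE = √(0.0635134 × 0.00176362) = 0.010584.
z = (0.065831 − 0.075000)/0.010584 = -0.009169/0.010584 = -0.866.
p-value = P(Z > -0.866) ≈ 0.8069.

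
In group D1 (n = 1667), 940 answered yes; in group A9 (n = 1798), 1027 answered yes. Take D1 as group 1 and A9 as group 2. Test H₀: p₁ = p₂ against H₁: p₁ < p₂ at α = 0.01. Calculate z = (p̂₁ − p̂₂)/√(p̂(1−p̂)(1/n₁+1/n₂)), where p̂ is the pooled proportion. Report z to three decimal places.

p̂₁ = 940/1667 ≈ 0.563887, p̂₂ = 1027/1798 ≈ 0.571190.
Pooled p̂ = (940+1027)/(1667+1798) = 1967/3465 = 0.567677.
SE = √(0.24542 × 0.00115605) = 0.016844.
z = (0.563887 − 0.571190)/0.016844 = -0.007303/0.016844 = -0.434.
p-value = P(Z < -0.434) ≈ 0.3323. With α = 0.01, fail to reject H₀.

z = -0.434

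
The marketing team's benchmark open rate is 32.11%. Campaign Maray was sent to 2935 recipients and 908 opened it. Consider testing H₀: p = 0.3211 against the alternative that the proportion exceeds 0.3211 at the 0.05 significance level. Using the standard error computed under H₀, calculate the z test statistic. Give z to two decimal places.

z = -1.36

p̂ = 908/2935 = 0.3094.
SE = √(p₀(1−p₀)/n) = √(0.21799/2935) = 0.0086.
z = (0.3094 − 0.3211)/0.0086 = -0.0117/0.0086 = -1.36.
p-value = P(Z > -1.361) ≈ 0.9133; since p > α = 0.05, fail to reject H₀.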